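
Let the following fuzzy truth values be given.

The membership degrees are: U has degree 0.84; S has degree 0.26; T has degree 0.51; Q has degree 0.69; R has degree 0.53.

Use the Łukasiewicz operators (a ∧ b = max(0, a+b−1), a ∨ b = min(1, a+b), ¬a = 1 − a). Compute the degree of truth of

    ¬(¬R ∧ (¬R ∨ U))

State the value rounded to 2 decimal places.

0.53

¬R = 1 − 0.53 = 0.47
¬R = 1 − 0.53 = 0.47
¬R ∨ U = min(1, a+b) on (0.47, 0.84) = 1.00
¬R ∧ (¬R ∨ U) = max(0, a+b−1) on (0.47, 1.00) = 0.47
¬(¬R ∧ (¬R ∨ U)) = 1 − 0.47 = 0.53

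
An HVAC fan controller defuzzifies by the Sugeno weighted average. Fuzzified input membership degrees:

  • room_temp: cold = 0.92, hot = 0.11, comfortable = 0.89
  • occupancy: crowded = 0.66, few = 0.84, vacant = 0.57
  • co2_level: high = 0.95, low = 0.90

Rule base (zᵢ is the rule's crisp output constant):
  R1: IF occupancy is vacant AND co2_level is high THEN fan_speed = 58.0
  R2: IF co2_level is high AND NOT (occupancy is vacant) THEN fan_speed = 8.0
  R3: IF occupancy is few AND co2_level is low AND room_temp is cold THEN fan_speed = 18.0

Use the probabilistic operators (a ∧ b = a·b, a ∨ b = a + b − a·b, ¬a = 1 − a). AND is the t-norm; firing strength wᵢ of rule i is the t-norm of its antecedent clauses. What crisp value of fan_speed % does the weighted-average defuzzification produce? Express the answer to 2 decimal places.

R1 (z=58.0): vacant=0.57, high=0.95; AND[a·b] → w = 0.5415
R2 (z=8.0): high=0.95, ¬vacant=1−0.57=0.43; AND[a·b] → w = 0.4085
R3 (z=18.0): few=0.84, low=0.90, cold=0.92; AND[a·b] → w = 0.6955
Weighted average = (0.5415·58.0 + 0.4085·8.0 + 0.6955·18.0) / (0.5415 + 0.4085 + 0.6955)
  = 47.1944 / 1.6455 = 28.68

28.68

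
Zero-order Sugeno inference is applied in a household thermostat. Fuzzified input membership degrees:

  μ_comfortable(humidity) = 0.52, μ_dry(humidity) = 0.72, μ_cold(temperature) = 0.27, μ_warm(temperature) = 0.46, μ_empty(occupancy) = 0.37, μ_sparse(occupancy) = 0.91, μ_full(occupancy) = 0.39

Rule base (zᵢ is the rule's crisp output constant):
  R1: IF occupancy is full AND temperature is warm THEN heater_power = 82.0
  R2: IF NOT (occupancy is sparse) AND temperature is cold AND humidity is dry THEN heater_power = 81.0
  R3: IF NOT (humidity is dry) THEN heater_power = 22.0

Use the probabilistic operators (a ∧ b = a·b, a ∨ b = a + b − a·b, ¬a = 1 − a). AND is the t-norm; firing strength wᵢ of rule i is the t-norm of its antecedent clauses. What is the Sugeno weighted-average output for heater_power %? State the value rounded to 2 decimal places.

46.74

R1 (z=82.0): full=0.39, warm=0.46; AND[a·b] → w = 0.1794
R2 (z=81.0): ¬sparse=1−0.91=0.09, cold=0.27, dry=0.72; AND[a·b] → w = 0.0175
R3 (z=22.0): ¬dry=1−0.72=0.28 → w = 0.2800
Weighted average = (0.1794·82.0 + 0.0175·81.0 + 0.2800·22.0) / (0.1794 + 0.0175 + 0.2800)
  = 22.2880 / 0.4769 = 46.74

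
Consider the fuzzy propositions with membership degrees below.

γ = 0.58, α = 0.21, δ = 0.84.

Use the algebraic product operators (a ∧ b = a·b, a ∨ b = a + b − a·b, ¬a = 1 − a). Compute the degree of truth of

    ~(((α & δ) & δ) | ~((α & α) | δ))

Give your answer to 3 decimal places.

α & δ = a·b on (0.2100, 0.8400) = 0.1764
(α & δ) & δ = a·b on (0.1764, 0.8400) = 0.1482
α & α = a·b on (0.2100, 0.2100) = 0.0441
(α & α) | δ = a + b − a·b on (0.0441, 0.8400) = 0.8471
~((α & α) | δ) = 1 − 0.8471 = 0.1529
((α & δ) & δ) | ~((α & α) | δ) = a + b − a·b on (0.1482, 0.1529) = 0.2785
~(((α & δ) & δ) | ~((α & α) | δ)) = 1 − 0.2785 = 0.7215

0.722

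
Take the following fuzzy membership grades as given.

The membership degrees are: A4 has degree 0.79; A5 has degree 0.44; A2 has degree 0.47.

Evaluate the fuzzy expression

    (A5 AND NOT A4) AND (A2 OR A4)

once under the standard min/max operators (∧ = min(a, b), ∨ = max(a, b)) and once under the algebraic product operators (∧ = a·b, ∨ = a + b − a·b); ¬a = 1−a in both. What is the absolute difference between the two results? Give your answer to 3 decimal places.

0.128

Under standard min/max:
  NOT A4 = 1 − 0.79 = 0.21
  A5 AND NOT A4 = min(a, b) on (0.44, 0.21) = 0.21
  A2 OR A4 = max(a, b) on (0.47, 0.79) = 0.79
  (A5 AND NOT A4) AND (A2 OR A4) = min(a, b) on (0.21, 0.79) = 0.21
  → value = 0.2100
Under algebraic product:
  NOT A4 = 1 − 0.7900 = 0.2100
  A5 AND NOT A4 = a·b on (0.4400, 0.2100) = 0.0924
  A2 OR A4 = a + b − a·b on (0.4700, 0.7900) = 0.8887
  (A5 AND NOT A4) AND (A2 OR A4) = a·b on (0.0924, 0.8887) = 0.0821
  → value = 0.0821
|0.2100 − 0.0821| = 0.128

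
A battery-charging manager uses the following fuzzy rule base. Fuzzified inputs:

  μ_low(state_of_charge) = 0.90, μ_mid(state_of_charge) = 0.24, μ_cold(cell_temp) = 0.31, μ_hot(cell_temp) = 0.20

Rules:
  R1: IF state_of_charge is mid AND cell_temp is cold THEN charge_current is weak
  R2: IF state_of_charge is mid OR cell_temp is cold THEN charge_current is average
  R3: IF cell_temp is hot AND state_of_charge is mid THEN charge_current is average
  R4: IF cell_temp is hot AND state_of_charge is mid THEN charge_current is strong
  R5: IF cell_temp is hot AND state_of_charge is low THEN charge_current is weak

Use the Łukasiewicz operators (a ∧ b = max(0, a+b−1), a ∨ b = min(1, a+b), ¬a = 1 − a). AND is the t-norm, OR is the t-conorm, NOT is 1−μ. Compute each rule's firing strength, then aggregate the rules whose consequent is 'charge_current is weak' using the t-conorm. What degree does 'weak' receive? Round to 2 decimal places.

R1: mid=0.24, cold=0.31; AND[max(0, a+b−1)] → w = 0.00
R2: mid=0.24, cold=0.31; OR[min(1, a+b)] → w = 0.55
R3: hot=0.20, mid=0.24; AND[max(0, a+b−1)] → w = 0.00
R4: hot=0.20, mid=0.24; AND[max(0, a+b−1)] → w = 0.00
R5: hot=0.20, low=0.90; AND[max(0, a+b−1)] → w = 0.10
Rules with consequent 'weak': {R1, R5} → strengths 0.00, 0.10
Aggregate via t-conorm [min(1, a+b)]: 0.10

0.10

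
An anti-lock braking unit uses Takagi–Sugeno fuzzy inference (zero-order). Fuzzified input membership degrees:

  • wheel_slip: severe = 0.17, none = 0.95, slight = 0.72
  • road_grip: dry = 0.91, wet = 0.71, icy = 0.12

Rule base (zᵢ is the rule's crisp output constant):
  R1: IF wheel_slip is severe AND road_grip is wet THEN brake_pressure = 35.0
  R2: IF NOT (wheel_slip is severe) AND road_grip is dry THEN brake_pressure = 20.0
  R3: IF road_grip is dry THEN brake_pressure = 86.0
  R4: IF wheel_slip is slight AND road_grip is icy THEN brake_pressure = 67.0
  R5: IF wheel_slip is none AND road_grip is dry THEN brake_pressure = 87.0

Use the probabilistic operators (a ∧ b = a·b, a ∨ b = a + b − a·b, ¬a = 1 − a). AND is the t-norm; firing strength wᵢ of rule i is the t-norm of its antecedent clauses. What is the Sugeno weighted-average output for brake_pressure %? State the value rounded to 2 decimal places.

R1 (z=35.0): severe=0.17, wet=0.71; AND[a·b] → w = 0.1207
R2 (z=20.0): ¬severe=1−0.17=0.83, dry=0.91; AND[a·b] → w = 0.7553
R3 (z=86.0): dry=0.91 → w = 0.9100
R4 (z=67.0): slight=0.72, icy=0.12; AND[a·b] → w = 0.0864
R5 (z=87.0): none=0.95, dry=0.91; AND[a·b] → w = 0.8645
Weighted average = (0.1207·35.0 + 0.7553·20.0 + 0.9100·86.0 + 0.0864·67.0 + 0.8645·87.0) / (0.1207 + 0.7553 + 0.9100 + 0.0864 + 0.8645)
  = 178.5908 / 2.7369 = 65.25

65.25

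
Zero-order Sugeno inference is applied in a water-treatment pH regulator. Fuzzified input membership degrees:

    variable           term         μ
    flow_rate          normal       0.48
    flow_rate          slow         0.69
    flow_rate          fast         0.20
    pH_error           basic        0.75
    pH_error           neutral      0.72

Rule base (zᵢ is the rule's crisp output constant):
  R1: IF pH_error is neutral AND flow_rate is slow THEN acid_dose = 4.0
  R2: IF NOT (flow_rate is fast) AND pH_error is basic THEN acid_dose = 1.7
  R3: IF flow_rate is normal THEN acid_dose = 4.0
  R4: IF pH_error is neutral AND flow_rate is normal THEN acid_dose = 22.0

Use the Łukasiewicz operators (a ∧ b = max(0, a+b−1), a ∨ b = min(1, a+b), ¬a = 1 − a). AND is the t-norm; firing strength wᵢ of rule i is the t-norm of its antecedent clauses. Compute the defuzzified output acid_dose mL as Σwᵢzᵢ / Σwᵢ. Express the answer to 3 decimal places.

R1 (z=4.0): neutral=0.72, slow=0.69; AND[max(0, a+b−1)] → w = 0.41
R2 (z=1.7): ¬fast=1−0.20=0.80, basic=0.75; AND[max(0, a+b−1)] → w = 0.55
R3 (z=4.0): normal=0.48 → w = 0.48
R4 (z=22.0): neutral=0.72, normal=0.48; AND[max(0, a+b−1)] → w = 0.20
Weighted average = (0.41·4.0 + 0.55·1.7 + 0.48·4.0 + 0.20·22.0) / (0.41 + 0.55 + 0.48 + 0.20)
  = 8.8950 / 1.6400 = 5.424

5.424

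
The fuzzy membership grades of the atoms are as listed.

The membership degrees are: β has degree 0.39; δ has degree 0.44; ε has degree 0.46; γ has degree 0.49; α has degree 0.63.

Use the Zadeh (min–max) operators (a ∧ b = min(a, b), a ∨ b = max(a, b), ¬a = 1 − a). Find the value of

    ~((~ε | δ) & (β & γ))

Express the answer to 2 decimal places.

0.61

~ε = 1 − 0.46 = 0.54
~ε | δ = max(a, b) on (0.54, 0.44) = 0.54
β & γ = min(a, b) on (0.39, 0.49) = 0.39
(~ε | δ) & (β & γ) = min(a, b) on (0.54, 0.39) = 0.39
~((~ε | δ) & (β & γ)) = 1 − 0.39 = 0.61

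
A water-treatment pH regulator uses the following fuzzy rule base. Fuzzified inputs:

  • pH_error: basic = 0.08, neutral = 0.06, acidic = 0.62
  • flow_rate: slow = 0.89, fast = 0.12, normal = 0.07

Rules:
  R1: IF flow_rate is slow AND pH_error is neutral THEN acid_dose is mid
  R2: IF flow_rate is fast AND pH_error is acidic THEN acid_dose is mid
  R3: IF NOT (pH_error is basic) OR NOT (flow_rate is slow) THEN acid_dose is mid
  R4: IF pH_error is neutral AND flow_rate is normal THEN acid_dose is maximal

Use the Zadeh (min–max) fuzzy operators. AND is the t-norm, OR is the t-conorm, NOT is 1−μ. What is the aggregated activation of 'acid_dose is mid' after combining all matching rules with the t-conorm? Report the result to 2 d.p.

R1: slow=0.89, neutral=0.06; AND[min(a, b)] → w = 0.06
R2: fast=0.12, acidic=0.62; AND[min(a, b)] → w = 0.12
R3: ¬basic=1−0.08=0.92, ¬slow=1−0.89=0.11; OR[max(a, b)] → w = 0.92
R4: neutral=0.06, normal=0.07; AND[min(a, b)] → w = 0.06
Rules with consequent 'mid': {R1, R2, R3} → strengths 0.06, 0.12, 0.92
Aggregate via t-conorm [max(a, b)]: 0.92

0.92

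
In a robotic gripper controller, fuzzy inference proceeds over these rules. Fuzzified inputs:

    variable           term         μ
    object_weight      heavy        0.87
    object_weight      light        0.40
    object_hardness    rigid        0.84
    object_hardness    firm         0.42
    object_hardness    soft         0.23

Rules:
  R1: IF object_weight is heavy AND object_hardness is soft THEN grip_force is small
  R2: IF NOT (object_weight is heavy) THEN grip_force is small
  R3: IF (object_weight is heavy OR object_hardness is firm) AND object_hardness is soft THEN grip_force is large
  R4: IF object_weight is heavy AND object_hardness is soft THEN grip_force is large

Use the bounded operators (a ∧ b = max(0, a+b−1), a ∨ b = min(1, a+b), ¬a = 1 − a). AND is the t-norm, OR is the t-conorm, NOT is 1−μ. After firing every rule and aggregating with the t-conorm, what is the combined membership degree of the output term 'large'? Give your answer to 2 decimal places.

R1: heavy=0.87, soft=0.23; AND[max(0, a+b−1)] → w = 0.10
R2: ¬heavy=1−0.87=0.13 → w = 0.13
R3: (heavy=0.87 OR firm=0.42) = 1.00; AND[max(0, a+b−1)] with soft=0.23 → w = 0.23
R4: heavy=0.87, soft=0.23; AND[max(0, a+b−1)] → w = 0.10
Rules with consequent 'large': {R3, R4} → strengths 0.23, 0.10
Aggregate via t-conorm [min(1, a+b)]: 0.33

0.33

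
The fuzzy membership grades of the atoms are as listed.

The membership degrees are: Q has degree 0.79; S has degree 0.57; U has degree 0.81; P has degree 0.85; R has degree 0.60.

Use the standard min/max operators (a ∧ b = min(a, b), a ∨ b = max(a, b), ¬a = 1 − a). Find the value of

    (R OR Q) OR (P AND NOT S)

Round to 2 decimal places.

R OR Q = max(a, b) on (0.60, 0.79) = 0.79
NOT S = 1 − 0.57 = 0.43
P AND NOT S = min(a, b) on (0.85, 0.43) = 0.43
(R OR Q) OR (P AND NOT S) = max(a, b) on (0.79, 0.43) = 0.79

0.79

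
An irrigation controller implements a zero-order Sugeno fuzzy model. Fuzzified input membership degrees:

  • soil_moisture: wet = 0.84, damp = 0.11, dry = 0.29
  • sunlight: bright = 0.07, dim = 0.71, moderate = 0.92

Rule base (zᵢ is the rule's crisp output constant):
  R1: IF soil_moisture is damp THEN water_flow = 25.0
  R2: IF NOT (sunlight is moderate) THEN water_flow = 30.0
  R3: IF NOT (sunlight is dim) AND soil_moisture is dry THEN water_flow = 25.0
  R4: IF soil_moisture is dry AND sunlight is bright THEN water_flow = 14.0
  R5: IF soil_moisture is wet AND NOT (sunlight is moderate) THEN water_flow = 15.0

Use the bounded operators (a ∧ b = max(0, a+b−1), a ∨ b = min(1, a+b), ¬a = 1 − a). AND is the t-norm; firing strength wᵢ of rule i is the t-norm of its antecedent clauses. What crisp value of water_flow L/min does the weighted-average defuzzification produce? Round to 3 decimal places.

R1 (z=25.0): damp=0.11 → w = 0.11
R2 (z=30.0): ¬moderate=1−0.92=0.08 → w = 0.08
R3 (z=25.0): ¬dim=1−0.71=0.29, dry=0.29; AND[max(0, a+b−1)] → w = 0.00
R4 (z=14.0): dry=0.29, bright=0.07; AND[max(0, a+b−1)] → w = 0.00
R5 (z=15.0): wet=0.84, ¬moderate=1−0.92=0.08; AND[max(0, a+b−1)] → w = 0.00
Weighted average = (0.11·25.0 + 0.08·30.0 + 0.00·25.0 + 0.00·14.0 + 0.00·15.0) / (0.11 + 0.08 + 0.00 + 0.00 + 0.00)
  = 5.1500 / 0.1900 = 27.105

27.105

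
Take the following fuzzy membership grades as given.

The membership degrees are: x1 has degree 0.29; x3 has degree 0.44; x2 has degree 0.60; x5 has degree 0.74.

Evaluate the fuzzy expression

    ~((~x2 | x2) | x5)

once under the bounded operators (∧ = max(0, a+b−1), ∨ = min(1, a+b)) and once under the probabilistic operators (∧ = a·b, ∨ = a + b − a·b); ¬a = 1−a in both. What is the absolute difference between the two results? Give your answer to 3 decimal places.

0.062

Under bounded:
  ~x2 = 1 − 0.60 = 0.40
  ~x2 | x2 = min(1, a+b) on (0.40, 0.60) = 1.00
  (~x2 | x2) | x5 = min(1, a+b) on (1.00, 0.74) = 1.00
  ~((~x2 | x2) | x5) = 1 − 1.00 = 0.00
  → value = 0.0000
Under probabilistic:
  ~x2 = 1 − 0.6000 = 0.4000
  ~x2 | x2 = a + b − a·b on (0.4000, 0.6000) = 0.7600
  (~x2 | x2) | x5 = a + b − a·b on (0.7600, 0.7400) = 0.9376
  ~((~x2 | x2) | x5) = 1 − 0.9376 = 0.0624
  → value = 0.0624
|0.0000 − 0.0624| = 0.062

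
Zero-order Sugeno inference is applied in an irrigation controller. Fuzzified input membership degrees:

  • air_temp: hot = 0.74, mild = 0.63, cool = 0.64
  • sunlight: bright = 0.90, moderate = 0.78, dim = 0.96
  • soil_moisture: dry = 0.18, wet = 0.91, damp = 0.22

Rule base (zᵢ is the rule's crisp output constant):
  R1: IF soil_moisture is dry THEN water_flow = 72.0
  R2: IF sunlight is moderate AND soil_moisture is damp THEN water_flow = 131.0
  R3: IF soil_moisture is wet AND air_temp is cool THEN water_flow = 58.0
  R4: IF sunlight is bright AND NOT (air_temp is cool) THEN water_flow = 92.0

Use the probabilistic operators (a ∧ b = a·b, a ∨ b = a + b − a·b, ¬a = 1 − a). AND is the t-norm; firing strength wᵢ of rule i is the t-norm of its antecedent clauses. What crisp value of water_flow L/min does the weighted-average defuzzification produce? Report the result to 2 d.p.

78.72

R1 (z=72.0): dry=0.18 → w = 0.1800
R2 (z=131.0): moderate=0.78, damp=0.22; AND[a·b] → w = 0.1716
R3 (z=58.0): wet=0.91, cool=0.64; AND[a·b] → w = 0.5824
R4 (z=92.0): bright=0.90, ¬cool=1−0.64=0.36; AND[a·b] → w = 0.3240
Weighted average = (0.1800·72.0 + 0.1716·131.0 + 0.5824·58.0 + 0.3240·92.0) / (0.1800 + 0.1716 + 0.5824 + 0.3240)
  = 99.0268 / 1.2580 = 78.72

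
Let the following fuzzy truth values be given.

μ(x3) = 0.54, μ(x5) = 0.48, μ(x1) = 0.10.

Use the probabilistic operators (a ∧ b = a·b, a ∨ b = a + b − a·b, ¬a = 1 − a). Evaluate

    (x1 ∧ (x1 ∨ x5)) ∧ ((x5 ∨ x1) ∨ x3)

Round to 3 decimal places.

x1 ∨ x5 = a + b − a·b on (0.1000, 0.4800) = 0.5320
x1 ∧ (x1 ∨ x5) = a·b on (0.1000, 0.5320) = 0.0532
x5 ∨ x1 = a + b − a·b on (0.4800, 0.1000) = 0.5320
(x5 ∨ x1) ∨ x3 = a + b − a·b on (0.5320, 0.5400) = 0.7847
(x1 ∧ (x1 ∨ x5)) ∧ ((x5 ∨ x1) ∨ x3) = a·b on (0.0532, 0.7847) = 0.0417

0.042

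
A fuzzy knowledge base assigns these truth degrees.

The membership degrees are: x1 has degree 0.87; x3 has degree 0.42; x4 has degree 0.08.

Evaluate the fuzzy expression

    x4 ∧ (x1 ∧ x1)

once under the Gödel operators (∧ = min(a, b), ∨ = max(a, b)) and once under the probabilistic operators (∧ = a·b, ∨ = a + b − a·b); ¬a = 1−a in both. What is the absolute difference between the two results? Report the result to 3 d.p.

0.019

Under Gödel:
  x1 ∧ x1 = min(a, b) on (0.87, 0.87) = 0.87
  x4 ∧ (x1 ∧ x1) = min(a, b) on (0.08, 0.87) = 0.08
  → value = 0.0800
Under probabilistic:
  x1 ∧ x1 = a·b on (0.8700, 0.8700) = 0.7569
  x4 ∧ (x1 ∧ x1) = a·b on (0.0800, 0.7569) = 0.0606
  → value = 0.0606
|0.0800 − 0.0606| = 0.019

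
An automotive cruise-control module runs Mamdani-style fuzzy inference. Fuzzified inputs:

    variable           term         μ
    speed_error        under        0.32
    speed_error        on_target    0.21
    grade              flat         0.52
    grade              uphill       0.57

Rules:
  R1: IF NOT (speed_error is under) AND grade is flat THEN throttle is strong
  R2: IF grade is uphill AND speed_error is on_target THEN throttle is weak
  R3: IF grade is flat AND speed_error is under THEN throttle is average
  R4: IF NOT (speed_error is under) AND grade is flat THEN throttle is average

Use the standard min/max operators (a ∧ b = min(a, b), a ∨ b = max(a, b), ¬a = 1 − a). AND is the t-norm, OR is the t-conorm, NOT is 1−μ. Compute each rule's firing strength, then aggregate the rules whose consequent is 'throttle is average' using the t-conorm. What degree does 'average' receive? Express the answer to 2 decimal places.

R1: ¬under=1−0.32=0.68, flat=0.52; AND[min(a, b)] → w = 0.52
R2: uphill=0.57, on_target=0.21; AND[min(a, b)] → w = 0.21
R3: flat=0.52, under=0.32; AND[min(a, b)] → w = 0.32
R4: ¬under=1−0.32=0.68, flat=0.52; AND[min(a, b)] → w = 0.52
Rules with consequent 'average': {R3, R4} → strengths 0.32, 0.52
Aggregate via t-conorm [max(a, b)]: 0.52

0.52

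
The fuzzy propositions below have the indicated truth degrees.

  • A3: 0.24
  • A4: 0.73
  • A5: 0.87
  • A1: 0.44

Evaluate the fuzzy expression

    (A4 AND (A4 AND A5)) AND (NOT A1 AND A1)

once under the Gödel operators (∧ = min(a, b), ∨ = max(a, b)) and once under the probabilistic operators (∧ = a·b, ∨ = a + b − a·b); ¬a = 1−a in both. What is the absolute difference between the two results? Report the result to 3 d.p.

0.326

Under Gödel:
  A4 AND A5 = min(a, b) on (0.73, 0.87) = 0.73
  A4 AND (A4 AND A5) = min(a, b) on (0.73, 0.73) = 0.73
  NOT A1 = 1 − 0.44 = 0.56
  NOT A1 AND A1 = min(a, b) on (0.56, 0.44) = 0.44
  (A4 AND (A4 AND A5)) AND (NOT A1 AND A1) = min(a, b) on (0.73, 0.44) = 0.44
  → value = 0.4400
Under probabilistic:
  A4 AND A5 = a·b on (0.7300, 0.8700) = 0.6351
  A4 AND (A4 AND A5) = a·b on (0.7300, 0.6351) = 0.4636
  NOT A1 = 1 − 0.4400 = 0.5600
  NOT A1 AND A1 = a·b on (0.5600, 0.4400) = 0.2464
  (A4 AND (A4 AND A5)) AND (NOT A1 AND A1) = a·b on (0.4636, 0.2464) = 0.1142
  → value = 0.1142
|0.4400 − 0.1142| = 0.326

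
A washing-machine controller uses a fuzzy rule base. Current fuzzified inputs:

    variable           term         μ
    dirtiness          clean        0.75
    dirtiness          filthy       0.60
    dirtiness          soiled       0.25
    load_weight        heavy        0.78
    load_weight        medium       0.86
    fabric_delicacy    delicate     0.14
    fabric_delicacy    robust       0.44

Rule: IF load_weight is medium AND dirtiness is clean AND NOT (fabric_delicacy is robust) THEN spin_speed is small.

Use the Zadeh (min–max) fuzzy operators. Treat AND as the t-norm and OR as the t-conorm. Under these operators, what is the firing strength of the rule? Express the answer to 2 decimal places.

firing strength: medium=0.86, clean=0.75, ¬robust=1−0.44=0.56; AND[min(a, b)] → w = 0.56

0.56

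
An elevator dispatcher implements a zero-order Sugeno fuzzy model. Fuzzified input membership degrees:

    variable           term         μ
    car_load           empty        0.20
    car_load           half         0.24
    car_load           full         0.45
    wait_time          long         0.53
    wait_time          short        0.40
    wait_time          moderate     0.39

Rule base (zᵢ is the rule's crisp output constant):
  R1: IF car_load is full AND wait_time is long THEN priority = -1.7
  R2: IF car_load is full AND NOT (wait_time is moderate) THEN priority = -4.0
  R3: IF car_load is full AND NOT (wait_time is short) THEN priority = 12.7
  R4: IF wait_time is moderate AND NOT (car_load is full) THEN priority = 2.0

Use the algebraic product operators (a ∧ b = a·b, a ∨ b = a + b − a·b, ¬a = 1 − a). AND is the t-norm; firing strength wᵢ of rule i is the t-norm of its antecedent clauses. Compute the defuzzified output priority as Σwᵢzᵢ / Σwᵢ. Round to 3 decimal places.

2.360

R1 (z=-1.7): full=0.45, long=0.53; AND[a·b] → w = 0.2385
R2 (z=-4.0): full=0.45, ¬moderate=1−0.39=0.61; AND[a·b] → w = 0.2745
R3 (z=12.7): full=0.45, ¬short=1−0.40=0.60; AND[a·b] → w = 0.2700
R4 (z=2.0): moderate=0.39, ¬full=1−0.45=0.55; AND[a·b] → w = 0.2145
Weighted average = (0.2385·-1.7 + 0.2745·-4.0 + 0.2700·12.7 + 0.2145·2.0) / (0.2385 + 0.2745 + 0.2700 + 0.2145)
  = 2.3545 / 0.9975 = 2.360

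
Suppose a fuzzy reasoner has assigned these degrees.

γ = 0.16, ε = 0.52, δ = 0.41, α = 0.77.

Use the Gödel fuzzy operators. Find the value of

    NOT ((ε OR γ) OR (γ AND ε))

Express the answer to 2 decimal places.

0.48

ε OR γ = max(a, b) on (0.52, 0.16) = 0.52
γ AND ε = min(a, b) on (0.16, 0.52) = 0.16
(ε OR γ) OR (γ AND ε) = max(a, b) on (0.52, 0.16) = 0.52
NOT ((ε OR γ) OR (γ AND ε)) = 1 − 0.52 = 0.48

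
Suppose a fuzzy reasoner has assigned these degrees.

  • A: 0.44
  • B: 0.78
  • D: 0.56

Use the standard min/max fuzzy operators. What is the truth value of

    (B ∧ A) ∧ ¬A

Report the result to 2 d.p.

B ∧ A = min(a, b) on (0.78, 0.44) = 0.44
¬A = 1 − 0.44 = 0.56
(B ∧ A) ∧ ¬A = min(a, b) on (0.44, 0.56) = 0.44

0.44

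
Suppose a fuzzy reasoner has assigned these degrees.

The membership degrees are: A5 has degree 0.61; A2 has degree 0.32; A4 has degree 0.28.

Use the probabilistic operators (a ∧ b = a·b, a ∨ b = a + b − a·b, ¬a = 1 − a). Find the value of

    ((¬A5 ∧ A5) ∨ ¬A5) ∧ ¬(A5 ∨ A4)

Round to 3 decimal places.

0.150

¬A5 = 1 − 0.6100 = 0.3900
¬A5 ∧ A5 = a·b on (0.3900, 0.6100) = 0.2379
¬A5 = 1 − 0.6100 = 0.3900
(¬A5 ∧ A5) ∨ ¬A5 = a + b − a·b on (0.2379, 0.3900) = 0.5351
A5 ∨ A4 = a + b − a·b on (0.6100, 0.2800) = 0.7192
¬(A5 ∨ A4) = 1 − 0.7192 = 0.2808
((¬A5 ∧ A5) ∨ ¬A5) ∧ ¬(A5 ∨ A4) = a·b on (0.5351, 0.2808) = 0.1503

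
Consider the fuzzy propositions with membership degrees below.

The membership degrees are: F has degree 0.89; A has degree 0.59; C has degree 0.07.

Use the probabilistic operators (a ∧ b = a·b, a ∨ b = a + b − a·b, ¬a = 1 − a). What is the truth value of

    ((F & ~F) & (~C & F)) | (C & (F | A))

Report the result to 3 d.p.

~F = 1 − 0.8900 = 0.1100
F & ~F = a·b on (0.8900, 0.1100) = 0.0979
~C = 1 − 0.0700 = 0.9300
~C & F = a·b on (0.9300, 0.8900) = 0.8277
(F & ~F) & (~C & F) = a·b on (0.0979, 0.8277) = 0.0810
F | A = a + b − a·b on (0.8900, 0.5900) = 0.9549
C & (F | A) = a·b on (0.0700, 0.9549) = 0.0668
((F & ~F) & (~C & F)) | (C & (F | A)) = a + b − a·b on (0.0810, 0.0668) = 0.1425

0.142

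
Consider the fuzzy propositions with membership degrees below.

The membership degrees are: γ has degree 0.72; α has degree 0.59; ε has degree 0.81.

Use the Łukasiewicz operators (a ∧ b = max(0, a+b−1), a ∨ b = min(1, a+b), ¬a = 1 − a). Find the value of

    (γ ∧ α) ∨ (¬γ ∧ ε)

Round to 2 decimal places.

γ ∧ α = max(0, a+b−1) on (0.72, 0.59) = 0.31
¬γ = 1 − 0.72 = 0.28
¬γ ∧ ε = max(0, a+b−1) on (0.28, 0.81) = 0.09
(γ ∧ α) ∨ (¬γ ∧ ε) = min(1, a+b) on (0.31, 0.09) = 0.40

0.40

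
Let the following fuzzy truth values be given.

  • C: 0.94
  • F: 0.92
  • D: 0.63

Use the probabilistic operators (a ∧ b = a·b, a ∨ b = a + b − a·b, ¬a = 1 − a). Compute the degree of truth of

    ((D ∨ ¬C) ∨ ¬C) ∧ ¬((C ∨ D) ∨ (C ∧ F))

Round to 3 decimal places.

0.002

¬C = 1 − 0.9400 = 0.0600
D ∨ ¬C = a + b − a·b on (0.6300, 0.0600) = 0.6522
¬C = 1 − 0.9400 = 0.0600
(D ∨ ¬C) ∨ ¬C = a + b − a·b on (0.6522, 0.0600) = 0.6731
C ∨ D = a + b − a·b on (0.9400, 0.6300) = 0.9778
C ∧ F = a·b on (0.9400, 0.9200) = 0.8648
(C ∨ D) ∨ (C ∧ F) = a + b − a·b on (0.9778, 0.8648) = 0.9970
¬((C ∨ D) ∨ (C ∧ F)) = 1 − 0.9970 = 0.0030
((D ∨ ¬C) ∨ ¬C) ∧ ¬((C ∨ D) ∨ (C ∧ F)) = a·b on (0.6731, 0.0030) = 0.0020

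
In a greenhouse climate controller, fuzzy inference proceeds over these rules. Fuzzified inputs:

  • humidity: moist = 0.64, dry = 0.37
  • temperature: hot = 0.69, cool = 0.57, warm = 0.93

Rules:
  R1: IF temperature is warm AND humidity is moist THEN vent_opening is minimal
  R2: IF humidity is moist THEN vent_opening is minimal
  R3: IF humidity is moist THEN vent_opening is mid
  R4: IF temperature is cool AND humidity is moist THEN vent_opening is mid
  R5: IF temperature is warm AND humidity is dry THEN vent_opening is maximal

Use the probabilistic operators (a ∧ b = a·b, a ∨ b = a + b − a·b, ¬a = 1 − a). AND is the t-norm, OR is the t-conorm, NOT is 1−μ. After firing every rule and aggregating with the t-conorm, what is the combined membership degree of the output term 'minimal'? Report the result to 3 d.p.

R1: warm=0.93, moist=0.64; AND[a·b] → w = 0.5952
R2: moist=0.64 → w = 0.6400
R3: moist=0.64 → w = 0.6400
R4: cool=0.57, moist=0.64; AND[a·b] → w = 0.3648
R5: warm=0.93, dry=0.37; AND[a·b] → w = 0.3441
Rules with consequent 'minimal': {R1, R2} → strengths 0.5952, 0.6400
Aggregate via t-conorm [a + b − a·b]: 0.8543

0.854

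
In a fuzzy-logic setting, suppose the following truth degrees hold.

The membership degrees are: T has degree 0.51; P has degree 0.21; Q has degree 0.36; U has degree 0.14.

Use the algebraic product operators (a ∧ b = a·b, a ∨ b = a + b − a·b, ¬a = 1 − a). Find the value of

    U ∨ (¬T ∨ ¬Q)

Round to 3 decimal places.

¬T = 1 − 0.5100 = 0.4900
¬Q = 1 − 0.3600 = 0.6400
¬T ∨ ¬Q = a + b − a·b on (0.4900, 0.6400) = 0.8164
U ∨ (¬T ∨ ¬Q) = a + b − a·b on (0.1400, 0.8164) = 0.8421

0.842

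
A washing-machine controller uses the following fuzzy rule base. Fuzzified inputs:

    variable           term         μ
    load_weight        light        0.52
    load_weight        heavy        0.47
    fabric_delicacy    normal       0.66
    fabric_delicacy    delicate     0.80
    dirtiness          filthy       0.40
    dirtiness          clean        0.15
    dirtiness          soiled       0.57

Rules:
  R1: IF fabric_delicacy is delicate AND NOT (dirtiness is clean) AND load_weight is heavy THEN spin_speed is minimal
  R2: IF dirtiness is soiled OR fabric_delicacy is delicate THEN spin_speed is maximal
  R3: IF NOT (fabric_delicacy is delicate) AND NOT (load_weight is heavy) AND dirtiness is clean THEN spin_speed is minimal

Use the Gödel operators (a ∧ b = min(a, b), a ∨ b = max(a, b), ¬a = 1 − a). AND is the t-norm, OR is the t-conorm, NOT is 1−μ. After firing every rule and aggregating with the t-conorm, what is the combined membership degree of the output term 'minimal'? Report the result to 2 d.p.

R1: delicate=0.80, ¬clean=1−0.15=0.85, heavy=0.47; AND[min(a, b)] → w = 0.47
R2: soiled=0.57, delicate=0.80; OR[max(a, b)] → w = 0.80
R3: ¬delicate=1−0.80=0.20, ¬heavy=1−0.47=0.53, clean=0.15; AND[min(a, b)] → w = 0.15
Rules with consequent 'minimal': {R1, R3} → strengths 0.47, 0.15
Aggregate via t-conorm [max(a, b)]: 0.47

0.47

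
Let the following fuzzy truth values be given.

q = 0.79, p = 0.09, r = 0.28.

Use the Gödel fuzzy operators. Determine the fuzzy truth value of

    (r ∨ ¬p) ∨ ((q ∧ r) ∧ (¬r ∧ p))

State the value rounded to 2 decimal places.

¬p = 1 − 0.09 = 0.91
r ∨ ¬p = max(a, b) on (0.28, 0.91) = 0.91
q ∧ r = min(a, b) on (0.79, 0.28) = 0.28
¬r = 1 − 0.28 = 0.72
¬r ∧ p = min(a, b) on (0.72, 0.09) = 0.09
(q ∧ r) ∧ (¬r ∧ p) = min(a, b) on (0.28, 0.09) = 0.09
(r ∨ ¬p) ∨ ((q ∧ r) ∧ (¬r ∧ p)) = max(a, b) on (0.91, 0.09) = 0.91

0.91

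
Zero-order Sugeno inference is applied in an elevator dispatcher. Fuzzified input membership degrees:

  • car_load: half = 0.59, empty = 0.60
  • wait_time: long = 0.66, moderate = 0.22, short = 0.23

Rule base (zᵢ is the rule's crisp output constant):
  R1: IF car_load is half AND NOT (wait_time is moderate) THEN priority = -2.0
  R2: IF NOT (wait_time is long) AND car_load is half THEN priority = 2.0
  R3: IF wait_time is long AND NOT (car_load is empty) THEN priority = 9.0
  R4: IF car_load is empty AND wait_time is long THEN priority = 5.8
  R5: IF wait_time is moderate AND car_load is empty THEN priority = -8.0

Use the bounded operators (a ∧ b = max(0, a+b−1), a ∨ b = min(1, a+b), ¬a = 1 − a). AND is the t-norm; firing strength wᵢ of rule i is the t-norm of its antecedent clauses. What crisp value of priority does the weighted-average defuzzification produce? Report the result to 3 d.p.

1.896

R1 (z=-2.0): half=0.59, ¬moderate=1−0.22=0.78; AND[max(0, a+b−1)] → w = 0.37
R2 (z=2.0): ¬long=1−0.66=0.34, half=0.59; AND[max(0, a+b−1)] → w = 0.00
R3 (z=9.0): long=0.66, ¬empty=1−0.60=0.40; AND[max(0, a+b−1)] → w = 0.06
R4 (z=5.8): empty=0.60, long=0.66; AND[max(0, a+b−1)] → w = 0.26
R5 (z=-8.0): moderate=0.22, empty=0.60; AND[max(0, a+b−1)] → w = 0.00
Weighted average = (0.37·-2.0 + 0.00·2.0 + 0.06·9.0 + 0.26·5.8 + 0.00·-8.0) / (0.37 + 0.00 + 0.06 + 0.26 + 0.00)
  = 1.3080 / 0.6900 = 1.896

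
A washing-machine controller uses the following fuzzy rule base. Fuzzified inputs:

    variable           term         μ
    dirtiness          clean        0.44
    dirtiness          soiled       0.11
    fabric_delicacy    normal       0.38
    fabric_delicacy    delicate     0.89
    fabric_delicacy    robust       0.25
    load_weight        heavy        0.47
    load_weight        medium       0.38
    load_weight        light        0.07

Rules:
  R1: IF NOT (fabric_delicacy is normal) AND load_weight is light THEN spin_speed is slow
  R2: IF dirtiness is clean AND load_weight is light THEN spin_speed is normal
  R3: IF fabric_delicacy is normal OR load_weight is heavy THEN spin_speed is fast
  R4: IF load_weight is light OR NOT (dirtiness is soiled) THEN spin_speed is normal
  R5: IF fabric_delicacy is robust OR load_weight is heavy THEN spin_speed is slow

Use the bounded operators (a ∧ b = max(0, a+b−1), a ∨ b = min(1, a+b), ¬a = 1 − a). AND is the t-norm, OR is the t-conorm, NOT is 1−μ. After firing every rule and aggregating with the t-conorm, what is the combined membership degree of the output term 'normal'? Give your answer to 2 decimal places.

0.96

R1: ¬normal=1−0.38=0.62, light=0.07; AND[max(0, a+b−1)] → w = 0.00
R2: clean=0.44, light=0.07; AND[max(0, a+b−1)] → w = 0.00
R3: normal=0.38, heavy=0.47; OR[min(1, a+b)] → w = 0.85
R4: light=0.07, ¬soiled=1−0.11=0.89; OR[min(1, a+b)] → w = 0.96
R5: robust=0.25, heavy=0.47; OR[min(1, a+b)] → w = 0.72
Rules with consequent 'normal': {R2, R4} → strengths 0.00, 0.96
Aggregate via t-conorm [min(1, a+b)]: 0.96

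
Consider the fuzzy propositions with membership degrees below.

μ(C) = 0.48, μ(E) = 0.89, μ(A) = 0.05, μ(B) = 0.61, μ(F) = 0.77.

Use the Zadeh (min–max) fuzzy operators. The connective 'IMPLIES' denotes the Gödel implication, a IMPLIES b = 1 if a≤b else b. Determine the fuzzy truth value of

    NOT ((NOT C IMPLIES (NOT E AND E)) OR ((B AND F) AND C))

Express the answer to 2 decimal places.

NOT C = 1 − 0.48 = 0.52
NOT E = 1 − 0.89 = 0.11
NOT E AND E = min(a, b) on (0.11, 0.89) = 0.11
NOT C IMPLIES (NOT E AND E)  [Gödel: 1 if a≤b else b] with a=0.52, b=0.11 → 0.11
B AND F = min(a, b) on (0.61, 0.77) = 0.61
(B AND F) AND C = min(a, b) on (0.61, 0.48) = 0.48
(NOT C IMPLIES (NOT E AND E)) OR ((B AND F) AND C) = max(a, b) on (0.11, 0.48) = 0.48
NOT ((NOT C IMPLIES (NOT E AND E)) OR ((B AND F) AND C)) = 1 − 0.48 = 0.52

0.52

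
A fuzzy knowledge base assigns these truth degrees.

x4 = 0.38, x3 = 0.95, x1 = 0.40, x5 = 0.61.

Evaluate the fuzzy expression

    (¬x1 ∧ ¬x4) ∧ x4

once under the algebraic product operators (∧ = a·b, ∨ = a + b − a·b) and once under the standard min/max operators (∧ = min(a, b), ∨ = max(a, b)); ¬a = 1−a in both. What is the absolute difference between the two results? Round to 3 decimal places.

Under algebraic product:
  ¬x1 = 1 − 0.4000 = 0.6000
  ¬x4 = 1 − 0.3800 = 0.6200
  ¬x1 ∧ ¬x4 = a·b on (0.6000, 0.6200) = 0.3720
  (¬x1 ∧ ¬x4) ∧ x4 = a·b on (0.3720, 0.3800) = 0.1414
  → value = 0.1414
Under standard min/max:
  ¬x1 = 1 − 0.40 = 0.60
  ¬x4 = 1 − 0.38 = 0.62
  ¬x1 ∧ ¬x4 = min(a, b) on (0.60, 0.62) = 0.60
  (¬x1 ∧ ¬x4) ∧ x4 = min(a, b) on (0.60, 0.38) = 0.38
  → value = 0.3800
|0.1414 − 0.3800| = 0.239

0.239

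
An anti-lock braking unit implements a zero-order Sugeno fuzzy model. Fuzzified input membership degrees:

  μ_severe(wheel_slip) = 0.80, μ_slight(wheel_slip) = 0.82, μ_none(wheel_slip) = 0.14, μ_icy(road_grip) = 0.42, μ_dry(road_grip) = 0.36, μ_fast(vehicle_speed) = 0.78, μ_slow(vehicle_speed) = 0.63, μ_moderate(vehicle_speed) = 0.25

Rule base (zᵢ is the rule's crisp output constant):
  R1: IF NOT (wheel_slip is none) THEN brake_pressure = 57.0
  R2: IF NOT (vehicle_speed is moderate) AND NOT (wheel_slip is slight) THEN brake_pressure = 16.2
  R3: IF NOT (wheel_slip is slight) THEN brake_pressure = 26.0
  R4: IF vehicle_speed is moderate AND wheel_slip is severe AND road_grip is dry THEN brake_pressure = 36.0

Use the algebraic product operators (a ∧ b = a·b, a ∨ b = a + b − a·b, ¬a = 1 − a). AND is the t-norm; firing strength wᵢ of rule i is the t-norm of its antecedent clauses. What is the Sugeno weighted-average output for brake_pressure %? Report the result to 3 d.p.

46.896

R1 (z=57.0): ¬none=1−0.14=0.86 → w = 0.8600
R2 (z=16.2): ¬moderate=1−0.25=0.75, ¬slight=1−0.82=0.18; AND[a·b] → w = 0.1350
R3 (z=26.0): ¬slight=1−0.82=0.18 → w = 0.1800
R4 (z=36.0): moderate=0.25, severe=0.80, dry=0.36; AND[a·b] → w = 0.0720
Weighted average = (0.8600·57.0 + 0.1350·16.2 + 0.1800·26.0 + 0.0720·36.0) / (0.8600 + 0.1350 + 0.1800 + 0.0720)
  = 58.4790 / 1.2470 = 46.896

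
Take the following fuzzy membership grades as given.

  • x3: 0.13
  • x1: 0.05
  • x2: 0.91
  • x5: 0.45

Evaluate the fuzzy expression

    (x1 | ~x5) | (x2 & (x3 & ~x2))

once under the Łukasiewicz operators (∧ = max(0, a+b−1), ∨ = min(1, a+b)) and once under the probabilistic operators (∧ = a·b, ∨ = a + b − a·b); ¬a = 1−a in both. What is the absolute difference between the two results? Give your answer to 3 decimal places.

Under Łukasiewicz:
  ~x5 = 1 − 0.45 = 0.55
  x1 | ~x5 = min(1, a+b) on (0.05, 0.55) = 0.60
  ~x2 = 1 − 0.91 = 0.09
  x3 & ~x2 = max(0, a+b−1) on (0.13, 0.09) = 0.00
  x2 & (x3 & ~x2) = max(0, a+b−1) on (0.91, 0.00) = 0.00
  (x1 | ~x5) | (x2 & (x3 & ~x2)) = min(1, a+b) on (0.60, 0.00) = 0.60
  → value = 0.6000
Under probabilistic:
  ~x5 = 1 − 0.4500 = 0.5500
  x1 | ~x5 = a + b − a·b on (0.0500, 0.5500) = 0.5725
  ~x2 = 1 − 0.9100 = 0.0900
  x3 & ~x2 = a·b on (0.1300, 0.0900) = 0.0117
  x2 & (x3 & ~x2) = a·b on (0.9100, 0.0117) = 0.0106
  (x1 | ~x5) | (x2 & (x3 & ~x2)) = a + b − a·b on (0.5725, 0.0106) = 0.5771
  → value = 0.5771
|0.6000 − 0.5771| = 0.023

0.023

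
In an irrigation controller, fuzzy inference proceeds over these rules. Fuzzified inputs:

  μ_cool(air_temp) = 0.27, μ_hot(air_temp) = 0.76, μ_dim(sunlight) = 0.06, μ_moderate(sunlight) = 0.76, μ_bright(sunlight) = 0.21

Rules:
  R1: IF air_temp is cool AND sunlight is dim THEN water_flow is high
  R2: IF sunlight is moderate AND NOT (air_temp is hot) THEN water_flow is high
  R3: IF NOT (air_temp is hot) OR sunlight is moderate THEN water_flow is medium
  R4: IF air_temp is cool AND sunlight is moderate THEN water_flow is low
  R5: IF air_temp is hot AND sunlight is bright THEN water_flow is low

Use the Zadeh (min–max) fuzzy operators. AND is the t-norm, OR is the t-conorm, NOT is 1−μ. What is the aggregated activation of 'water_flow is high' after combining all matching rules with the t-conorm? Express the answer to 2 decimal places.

R1: cool=0.27, dim=0.06; AND[min(a, b)] → w = 0.06
R2: moderate=0.76, ¬hot=1−0.76=0.24; AND[min(a, b)] → w = 0.24
R3: ¬hot=1−0.76=0.24, moderate=0.76; OR[max(a, b)] → w = 0.76
R4: cool=0.27, moderate=0.76; AND[min(a, b)] → w = 0.27
R5: hot=0.76, bright=0.21; AND[min(a, b)] → w = 0.21
Rules with consequent 'high': {R1, R2} → strengths 0.06, 0.24
Aggregate via t-conorm [max(a, b)]: 0.24

0.24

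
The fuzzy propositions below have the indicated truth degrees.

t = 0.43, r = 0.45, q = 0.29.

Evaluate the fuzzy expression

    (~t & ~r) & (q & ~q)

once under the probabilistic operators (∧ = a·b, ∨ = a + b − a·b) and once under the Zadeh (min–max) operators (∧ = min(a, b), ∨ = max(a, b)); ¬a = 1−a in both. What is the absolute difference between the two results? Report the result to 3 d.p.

0.225

Under probabilistic:
  ~t = 1 − 0.4300 = 0.5700
  ~r = 1 − 0.4500 = 0.5500
  ~t & ~r = a·b on (0.5700, 0.5500) = 0.3135
  ~q = 1 − 0.2900 = 0.7100
  q & ~q = a·b on (0.2900, 0.7100) = 0.2059
  (~t & ~r) & (q & ~q) = a·b on (0.3135, 0.2059) = 0.0645
  → value = 0.0645
Under Zadeh (min–max):
  ~t = 1 − 0.43 = 0.57
  ~r = 1 − 0.45 = 0.55
  ~t & ~r = min(a, b) on (0.57, 0.55) = 0.55
  ~q = 1 − 0.29 = 0.71
  q & ~q = min(a, b) on (0.29, 0.71) = 0.29
  (~t & ~r) & (q & ~q) = min(a, b) on (0.55, 0.29) = 0.29
  → value = 0.2900
|0.0645 − 0.2900| = 0.225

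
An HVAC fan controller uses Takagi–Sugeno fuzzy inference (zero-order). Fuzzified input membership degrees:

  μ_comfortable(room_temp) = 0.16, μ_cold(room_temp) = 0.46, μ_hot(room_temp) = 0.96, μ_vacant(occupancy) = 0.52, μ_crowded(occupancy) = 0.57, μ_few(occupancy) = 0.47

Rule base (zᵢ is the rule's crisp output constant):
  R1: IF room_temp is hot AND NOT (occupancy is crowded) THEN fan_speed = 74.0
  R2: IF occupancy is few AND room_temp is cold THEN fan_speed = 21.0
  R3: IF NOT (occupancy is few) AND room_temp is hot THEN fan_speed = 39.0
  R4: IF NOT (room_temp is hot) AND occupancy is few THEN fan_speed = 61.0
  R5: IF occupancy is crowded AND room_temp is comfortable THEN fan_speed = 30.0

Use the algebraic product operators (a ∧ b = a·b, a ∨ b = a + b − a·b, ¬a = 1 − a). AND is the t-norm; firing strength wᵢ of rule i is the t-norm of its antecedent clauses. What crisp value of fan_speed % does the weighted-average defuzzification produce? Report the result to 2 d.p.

47.13

R1 (z=74.0): hot=0.96, ¬crowded=1−0.57=0.43; AND[a·b] → w = 0.4128
R2 (z=21.0): few=0.47, cold=0.46; AND[a·b] → w = 0.2162
R3 (z=39.0): ¬few=1−0.47=0.53, hot=0.96; AND[a·b] → w = 0.5088
R4 (z=61.0): ¬hot=1−0.96=0.04, few=0.47; AND[a·b] → w = 0.0188
R5 (z=30.0): crowded=0.57, comfortable=0.16; AND[a·b] → w = 0.0912
Weighted average = (0.4128·74.0 + 0.2162·21.0 + 0.5088·39.0 + 0.0188·61.0 + 0.0912·30.0) / (0.4128 + 0.2162 + 0.5088 + 0.0188 + 0.0912)
  = 58.8134 / 1.2478 = 47.13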